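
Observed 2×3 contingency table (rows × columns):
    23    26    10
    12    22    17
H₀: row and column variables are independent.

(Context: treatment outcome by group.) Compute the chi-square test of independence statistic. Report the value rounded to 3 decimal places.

Row totals [59, 51], col totals [35, 48, 27], n=110
χ² = (23−18.77)²/18.77 + (26−25.75)²/25.75 + (10−14.48)²/14.48 + (12−16.23)²/16.23 + (22−22.25)²/22.25 + (17−12.52)²/12.52 = 5.0502
df = 2

test statistic = 5.050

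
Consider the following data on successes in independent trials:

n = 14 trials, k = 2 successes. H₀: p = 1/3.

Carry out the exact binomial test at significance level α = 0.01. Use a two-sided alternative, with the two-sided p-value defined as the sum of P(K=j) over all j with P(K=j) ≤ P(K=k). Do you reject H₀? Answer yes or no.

reject H₀: no

Exact binomial: n=14, k=2, p₀=1/3=0.3333
P(X=j) = C(n,j)·p₀^j·(1−p₀)^(n−j); p = Σ P(X=j) over j with P(X=j) ≤ P(X=2)
p-value (two-sided) = 0.16295
At α=0.01: p ≥ α → fail to reject H₀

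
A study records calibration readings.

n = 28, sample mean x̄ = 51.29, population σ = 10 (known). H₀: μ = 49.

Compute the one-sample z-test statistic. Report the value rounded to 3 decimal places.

test statistic = 1.212

SE = σ/√n = 10/√28 = 1.8898
z = (x̄−μ₀)/SE = (51.29−49)/1.8898 = 1.2118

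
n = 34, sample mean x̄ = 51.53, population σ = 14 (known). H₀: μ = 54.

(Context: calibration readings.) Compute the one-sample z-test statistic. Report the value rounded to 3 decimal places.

test statistic = -1.029

SE = σ/√n = 14/√34 = 2.4010
z = (x̄−μ₀)/SE = (51.53−54)/2.4010 = -1.0287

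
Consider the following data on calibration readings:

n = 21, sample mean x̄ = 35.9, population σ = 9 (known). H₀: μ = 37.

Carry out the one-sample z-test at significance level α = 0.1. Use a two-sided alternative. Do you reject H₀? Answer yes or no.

SE = σ/√n = 9/√21 = 1.9640
z = (x̄−μ₀)/SE = (35.9−37)/1.9640 = -0.5601
p-value (two-sided) = 0.57542
At α=0.1: p ≥ α → fail to reject H₀

reject H₀: no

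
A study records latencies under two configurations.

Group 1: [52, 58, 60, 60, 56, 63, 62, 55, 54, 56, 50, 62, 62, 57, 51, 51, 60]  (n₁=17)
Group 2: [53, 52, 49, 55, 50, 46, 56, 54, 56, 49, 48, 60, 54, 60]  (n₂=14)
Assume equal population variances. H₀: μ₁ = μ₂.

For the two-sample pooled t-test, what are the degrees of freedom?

df = n₁ + n₂ − 2 = 17 + 14 − 2 = 29

degrees of freedom = 29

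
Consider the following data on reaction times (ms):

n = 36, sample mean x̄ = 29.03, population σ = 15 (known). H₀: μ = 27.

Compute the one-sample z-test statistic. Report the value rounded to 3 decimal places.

SE = σ/√n = 15/√36 = 2.5000
z = (x̄−μ₀)/SE = (29.03−27)/2.5000 = 0.8120

test statistic = 0.812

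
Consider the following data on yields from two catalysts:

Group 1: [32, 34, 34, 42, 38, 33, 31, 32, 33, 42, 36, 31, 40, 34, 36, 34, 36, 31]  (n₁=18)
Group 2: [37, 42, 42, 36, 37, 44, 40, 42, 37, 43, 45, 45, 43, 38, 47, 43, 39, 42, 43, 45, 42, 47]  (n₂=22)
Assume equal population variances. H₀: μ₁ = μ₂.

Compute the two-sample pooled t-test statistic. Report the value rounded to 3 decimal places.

x̄₁=34.944, s₁=3.539, n₁=18
x̄₂=41.773, s₂=3.265, n₂=22
s_p² = [17·3.539² + 21·3.265²]/38 = 11.4949
SE = √(s_p²·(1/18+1/22)) = 1.0775
t = (34.944−41.773)/1.0775 = -6.3369
df = 38

test statistic = -6.337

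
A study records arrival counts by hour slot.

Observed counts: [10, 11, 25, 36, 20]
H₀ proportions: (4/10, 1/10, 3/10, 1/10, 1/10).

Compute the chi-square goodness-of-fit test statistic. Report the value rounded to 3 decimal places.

test statistic = 99.013

n = 102; E_i = n·p_i = [40.80, 10.20, 30.60, 10.20, 10.20]
χ² = (10−40.80)²/40.80 + (11−10.20)²/10.20 + (25−30.60)²/30.60 + (36−10.20)²/10.20 + (20−10.20)²/10.20 = 99.0131
df = 4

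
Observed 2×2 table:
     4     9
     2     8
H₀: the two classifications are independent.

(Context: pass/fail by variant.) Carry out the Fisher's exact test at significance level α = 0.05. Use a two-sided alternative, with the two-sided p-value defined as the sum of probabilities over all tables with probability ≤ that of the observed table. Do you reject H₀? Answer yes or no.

reject H₀: no

Margins: r₁=13, r₂=10, c₁=6, c₂=17, n=23
p_obs = C(13,4)·C(10,2)/C(23,6); sum pmf over tables with pmf ≤ p_obs
p-value (two-sided) = 0.66002
At α=0.05: p ≥ α → fail to reject H₀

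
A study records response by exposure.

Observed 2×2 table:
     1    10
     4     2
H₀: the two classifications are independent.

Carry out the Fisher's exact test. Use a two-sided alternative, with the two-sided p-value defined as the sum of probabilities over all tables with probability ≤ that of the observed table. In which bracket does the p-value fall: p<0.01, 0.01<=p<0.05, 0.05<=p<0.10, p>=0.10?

Margins: r₁=11, r₂=6, c₁=5, c₂=12, n=17
p_obs = C(11,1)·C(6,4)/C(17,5); sum pmf over tables with pmf ≤ p_obs
p-value (two-sided) = 0.02763
→ bracket: 0.01<=p<0.05

p-value bracket: 0.01<=p<0.05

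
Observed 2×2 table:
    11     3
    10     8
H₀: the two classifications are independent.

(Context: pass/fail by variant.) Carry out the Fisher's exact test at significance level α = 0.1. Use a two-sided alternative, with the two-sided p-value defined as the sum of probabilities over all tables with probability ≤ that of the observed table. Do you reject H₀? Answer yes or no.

Margins: r₁=14, r₂=18, c₁=21, c₂=11, n=32
p_obs = C(14,11)·C(18,10)/C(32,21); sum pmf over tables with pmf ≤ p_obs
p-value (two-sided) = 0.26564
At α=0.1: p ≥ α → fail to reject H₀

reject H₀: no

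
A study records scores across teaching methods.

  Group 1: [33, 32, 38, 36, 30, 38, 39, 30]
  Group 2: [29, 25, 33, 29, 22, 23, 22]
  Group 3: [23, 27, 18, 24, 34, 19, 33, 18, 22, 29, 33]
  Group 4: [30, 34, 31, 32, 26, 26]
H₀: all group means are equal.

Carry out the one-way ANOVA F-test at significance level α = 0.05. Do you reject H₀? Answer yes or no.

reject H₀: yes

Group means [34.50, 26.14, 25.45, 29.83], grand mean 28.688
SSB = Σnᵢ(x̄ᵢ−x̄)² = 438.457; SSW = ΣΣ(x−x̄ᵢ)² = 632.418
MSB = 438.457/3 = 146.1524; MSW = 632.418/28 = 22.5863
F = MSB/MSW = 6.4708
df = (3, 28)
p-value (upper-tail) = 0.00182
At α=0.05: p < α → reject H₀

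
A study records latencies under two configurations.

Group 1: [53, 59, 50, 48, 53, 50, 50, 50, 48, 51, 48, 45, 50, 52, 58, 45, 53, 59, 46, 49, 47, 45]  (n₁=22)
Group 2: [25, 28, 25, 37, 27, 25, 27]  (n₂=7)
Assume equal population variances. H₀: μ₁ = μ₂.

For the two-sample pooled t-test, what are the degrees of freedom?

degrees of freedom = 27

df = n₁ + n₂ − 2 = 22 + 7 − 2 = 27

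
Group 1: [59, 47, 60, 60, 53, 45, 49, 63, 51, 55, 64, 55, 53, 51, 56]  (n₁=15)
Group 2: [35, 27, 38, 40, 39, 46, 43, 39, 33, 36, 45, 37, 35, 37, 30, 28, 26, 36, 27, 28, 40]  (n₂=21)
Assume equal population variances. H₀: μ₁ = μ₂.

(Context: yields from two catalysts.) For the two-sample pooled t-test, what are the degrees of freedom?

degrees of freedom = 34

df = n₁ + n₂ − 2 = 15 + 21 − 2 = 34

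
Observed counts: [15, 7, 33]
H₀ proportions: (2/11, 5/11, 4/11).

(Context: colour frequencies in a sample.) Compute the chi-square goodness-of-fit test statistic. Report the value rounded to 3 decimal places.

n = 55; E_i = n·p_i = [10.00, 25.00, 20.00]
χ² = (15−10.00)²/10.00 + (7−25.00)²/25.00 + (33−20.00)²/20.00 = 23.9100
df = 2

test statistic = 23.910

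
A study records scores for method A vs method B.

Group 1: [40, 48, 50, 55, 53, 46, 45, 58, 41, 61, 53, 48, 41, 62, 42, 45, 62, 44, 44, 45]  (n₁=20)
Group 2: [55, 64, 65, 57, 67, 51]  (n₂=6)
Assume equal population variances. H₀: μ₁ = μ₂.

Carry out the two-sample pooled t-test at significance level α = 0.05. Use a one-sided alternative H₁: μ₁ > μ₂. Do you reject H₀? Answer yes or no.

reject H₀: no

x̄₁=49.150, s₁=7.250, n₁=20
x̄₂=59.833, s₂=6.401, n₂=6
s_p² = [19·7.250² + 5·6.401²]/24 = 50.1410
SE = √(s_p²·(1/20+1/6)) = 3.2960
t = (49.150−59.833)/3.2960 = -3.2413
df = 24
p-value (one-sided, H₁ greater) = 0.99826
At α=0.05: p ≥ α → fail to reject H₀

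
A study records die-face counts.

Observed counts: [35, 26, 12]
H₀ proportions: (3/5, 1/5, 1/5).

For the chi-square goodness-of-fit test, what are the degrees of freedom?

degrees of freedom = 2

df = k − 1 = 3 − 1 = 2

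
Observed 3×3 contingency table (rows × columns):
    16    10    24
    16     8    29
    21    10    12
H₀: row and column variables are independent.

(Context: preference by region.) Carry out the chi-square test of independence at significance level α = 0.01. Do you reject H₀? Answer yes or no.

Row totals [50, 53, 43], col totals [53, 28, 65], n=146
χ² = (16−18.15)²/18.15 + (10−9.59)²/9.59 + (24−22.26)²/22.26 + (16−19.24)²/19.24 + (8−10.16)²/10.16 + (29−23.60)²/23.60 + (21−15.61)²/15.61 + (10−8.25)²/8.25 + (12−19.14)²/19.14 = 7.5526
df = 4
p-value (upper-tail) = 0.10941
At α=0.01: p ≥ α → fail to reject H₀

reject H₀: no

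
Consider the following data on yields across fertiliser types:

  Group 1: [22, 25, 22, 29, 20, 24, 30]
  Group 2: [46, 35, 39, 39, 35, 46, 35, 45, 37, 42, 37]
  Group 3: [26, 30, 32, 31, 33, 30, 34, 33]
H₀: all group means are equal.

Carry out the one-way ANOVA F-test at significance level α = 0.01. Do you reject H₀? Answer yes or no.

Group means [24.57, 39.64, 31.12], grand mean 32.962
SSB = Σnᵢ(x̄ᵢ−x̄)² = 1009.827; SSW = ΣΣ(x−x̄ᵢ)² = 323.135
MSB = 1009.827/2 = 504.9134; MSW = 323.135/23 = 14.0493
F = MSB/MSW = 35.9386
df = (2, 23)
p-value (upper-tail) = 0.00000
At α=0.01: p < α → reject H₀

reject H₀: yes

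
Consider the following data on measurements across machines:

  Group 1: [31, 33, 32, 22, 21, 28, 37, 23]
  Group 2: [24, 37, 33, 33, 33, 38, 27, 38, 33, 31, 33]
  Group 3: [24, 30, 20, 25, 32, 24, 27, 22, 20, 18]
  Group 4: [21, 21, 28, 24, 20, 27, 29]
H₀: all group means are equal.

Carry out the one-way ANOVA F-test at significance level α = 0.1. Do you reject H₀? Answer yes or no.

Group means [28.38, 32.73, 24.20, 24.29], grand mean 27.750
SSB = Σnᵢ(x̄ᵢ−x̄)² = 485.665; SSW = ΣΣ(x−x̄ᵢ)² = 691.085
MSB = 485.665/3 = 161.8882; MSW = 691.085/32 = 21.5964
F = MSB/MSW = 7.4961
df = (3, 32)
p-value (upper-tail) = 0.00062
At α=0.1: p < α → reject H₀

reject H₀: yes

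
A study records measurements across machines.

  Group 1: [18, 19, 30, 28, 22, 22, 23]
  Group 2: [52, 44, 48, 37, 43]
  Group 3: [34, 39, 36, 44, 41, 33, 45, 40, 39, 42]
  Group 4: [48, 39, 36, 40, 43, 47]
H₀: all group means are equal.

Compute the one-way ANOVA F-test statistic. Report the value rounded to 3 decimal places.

test statistic = 29.858

Group means [23.14, 44.80, 39.30, 42.17], grand mean 36.857
SSB = Σnᵢ(x̄ᵢ−x̄)² = 1860.838; SSW = ΣΣ(x−x̄ᵢ)² = 498.590
MSB = 1860.838/3 = 620.2794; MSW = 498.590/24 = 20.7746
F = MSB/MSW = 29.8576
df = (3, 24)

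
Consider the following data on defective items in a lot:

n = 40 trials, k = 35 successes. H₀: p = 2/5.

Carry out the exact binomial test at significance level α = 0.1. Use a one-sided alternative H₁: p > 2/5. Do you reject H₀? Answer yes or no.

reject H₀: yes

Exact binomial: n=40, k=35, p₀=2/5=0.4000
P(X≥35) from Σ C(n,i)·p₀^i·(1−p₀)^(n−i)
p-value (one-sided, H₁ greater) = 0.00000
At α=0.1: p < α → reject H₀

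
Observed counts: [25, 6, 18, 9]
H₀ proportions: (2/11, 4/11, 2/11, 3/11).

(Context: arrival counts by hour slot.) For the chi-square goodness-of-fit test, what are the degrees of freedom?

degrees of freedom = 3

df = k − 1 = 4 − 1 = 3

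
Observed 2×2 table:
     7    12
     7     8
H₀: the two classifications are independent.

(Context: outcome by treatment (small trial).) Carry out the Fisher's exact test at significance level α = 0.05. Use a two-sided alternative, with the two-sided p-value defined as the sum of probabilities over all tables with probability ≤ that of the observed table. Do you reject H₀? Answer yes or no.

Margins: r₁=19, r₂=15, c₁=14, c₂=20, n=34
p_obs = C(19,7)·C(15,7)/C(34,14); sum pmf over tables with pmf ≤ p_obs
p-value (two-sided) = 0.72824
At α=0.05: p ≥ α → fail to reject H₀

reject H₀: no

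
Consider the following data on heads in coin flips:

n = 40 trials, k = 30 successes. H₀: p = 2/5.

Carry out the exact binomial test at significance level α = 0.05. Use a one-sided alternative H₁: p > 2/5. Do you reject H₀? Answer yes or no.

reject H₀: yes

Exact binomial: n=40, k=30, p₀=2/5=0.4000
P(X≥30) from Σ C(n,i)·p₀^i·(1−p₀)^(n−i)
p-value (one-sided, H₁ greater) = 0.00001
At α=0.05: p < α → reject H₀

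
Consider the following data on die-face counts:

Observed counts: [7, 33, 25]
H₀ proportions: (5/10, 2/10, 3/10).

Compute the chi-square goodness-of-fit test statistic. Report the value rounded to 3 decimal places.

n = 65; E_i = n·p_i = [32.50, 13.00, 19.50]
χ² = (7−32.50)²/32.50 + (33−13.00)²/13.00 + (25−19.50)²/19.50 = 52.3282
df = 2

test statistic = 52.328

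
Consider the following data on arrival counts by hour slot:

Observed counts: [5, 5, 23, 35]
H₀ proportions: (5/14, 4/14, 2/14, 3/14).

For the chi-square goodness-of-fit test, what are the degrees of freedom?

degrees of freedom = 3

df = k − 1 = 4 − 1 = 3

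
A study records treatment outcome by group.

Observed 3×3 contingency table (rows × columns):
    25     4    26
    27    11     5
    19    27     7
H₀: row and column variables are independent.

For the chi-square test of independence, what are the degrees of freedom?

df = (r−1)(c−1) = (3−1)·(3−1) = 4

degrees of freedom = 4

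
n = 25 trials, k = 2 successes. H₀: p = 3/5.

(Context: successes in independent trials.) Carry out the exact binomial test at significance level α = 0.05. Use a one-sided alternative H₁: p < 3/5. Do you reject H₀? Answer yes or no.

Exact binomial: n=25, k=2, p₀=3/5=0.6000
P(X≤2) from Σ C(n,i)·p₀^i·(1−p₀)^(n−i)
p-value (one-sided, H₁ less) = 0.00000
At α=0.05: p < α → reject H₀

reject H₀: yes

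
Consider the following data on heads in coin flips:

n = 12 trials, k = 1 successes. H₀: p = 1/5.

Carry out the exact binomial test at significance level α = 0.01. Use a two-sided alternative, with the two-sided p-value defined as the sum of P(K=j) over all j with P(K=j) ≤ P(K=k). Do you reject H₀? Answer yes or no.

Exact binomial: n=12, k=1, p₀=1/5=0.2000
P(X=j) = C(n,j)·p₀^j·(1−p₀)^(n−j); p = Σ P(X=j) over j with P(X=j) ≤ P(X=1)
p-value (two-sided) = 0.48031
At α=0.01: p ≥ α → fail to reject H₀

reject H₀: no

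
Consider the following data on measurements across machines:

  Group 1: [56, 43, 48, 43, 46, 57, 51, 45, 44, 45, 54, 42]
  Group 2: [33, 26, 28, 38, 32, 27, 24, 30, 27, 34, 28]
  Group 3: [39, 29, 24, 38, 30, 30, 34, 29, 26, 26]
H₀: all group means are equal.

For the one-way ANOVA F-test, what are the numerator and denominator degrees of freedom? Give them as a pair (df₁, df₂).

k = 3 groups, N = 33 total
df = (k−1, N−k) = (3−1, 33−3) = (2, 30)

degrees of freedom = [2, 30]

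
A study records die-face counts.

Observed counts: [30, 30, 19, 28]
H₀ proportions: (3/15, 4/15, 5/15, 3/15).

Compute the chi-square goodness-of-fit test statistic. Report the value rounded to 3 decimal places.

test statistic = 13.355

n = 107; E_i = n·p_i = [21.40, 28.53, 35.67, 21.40]
χ² = (30−21.40)²/21.40 + (30−28.53)²/28.53 + (19−35.67)²/35.67 + (28−21.40)²/21.40 = 13.3551
df = 3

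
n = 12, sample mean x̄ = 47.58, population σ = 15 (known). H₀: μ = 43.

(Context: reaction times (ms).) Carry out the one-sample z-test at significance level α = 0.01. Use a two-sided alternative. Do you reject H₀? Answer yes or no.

SE = σ/√n = 15/√12 = 4.3301
z = (x̄−μ₀)/SE = (47.58−43)/4.3301 = 1.0577
p-value (two-sided) = 0.29019
At α=0.01: p ≥ α → fail to reject H₀

reject H₀: no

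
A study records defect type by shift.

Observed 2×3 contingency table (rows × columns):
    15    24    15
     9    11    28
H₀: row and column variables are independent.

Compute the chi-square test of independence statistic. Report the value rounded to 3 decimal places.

test statistic = 9.940

Row totals [54, 48], col totals [24, 35, 43], n=102
χ² = (15−12.71)²/12.71 + (24−18.53)²/18.53 + (15−22.76)²/22.76 + (9−11.29)²/11.29 + (11−16.47)²/16.47 + (28−20.24)²/20.24 = 9.9403
df = 2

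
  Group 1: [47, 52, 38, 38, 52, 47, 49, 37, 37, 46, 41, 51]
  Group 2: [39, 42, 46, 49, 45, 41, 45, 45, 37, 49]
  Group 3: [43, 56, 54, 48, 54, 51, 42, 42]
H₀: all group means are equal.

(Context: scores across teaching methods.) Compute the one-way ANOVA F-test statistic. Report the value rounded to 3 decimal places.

Group means [44.58, 43.80, 48.75], grand mean 45.433
SSB = Σnᵢ(x̄ᵢ−x̄)² = 123.350; SSW = ΣΣ(x−x̄ᵢ)² = 780.017
MSB = 123.350/2 = 61.6750; MSW = 780.017/27 = 28.8895
F = MSB/MSW = 2.1349
df = (2, 27)

test statistic = 2.135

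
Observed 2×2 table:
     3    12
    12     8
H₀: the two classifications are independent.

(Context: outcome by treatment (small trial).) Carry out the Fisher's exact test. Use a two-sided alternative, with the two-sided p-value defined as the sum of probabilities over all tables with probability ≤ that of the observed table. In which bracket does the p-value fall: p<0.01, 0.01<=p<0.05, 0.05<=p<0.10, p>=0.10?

p-value bracket: 0.01<=p<0.05

Margins: r₁=15, r₂=20, c₁=15, c₂=20, n=35
p_obs = C(15,3)·C(20,12)/C(35,15); sum pmf over tables with pmf ≤ p_obs
p-value (two-sided) = 0.03687
→ bracket: 0.01<=p<0.05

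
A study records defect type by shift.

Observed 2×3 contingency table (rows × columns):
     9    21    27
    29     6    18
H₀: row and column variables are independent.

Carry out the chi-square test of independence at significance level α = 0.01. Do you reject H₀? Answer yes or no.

reject H₀: yes

Row totals [57, 53], col totals [38, 27, 45], n=110
χ² = (9−19.69)²/19.69 + (21−13.99)²/13.99 + (27−23.32)²/23.32 + (29−18.31)²/18.31 + (6−13.01)²/13.01 + (18−21.68)²/21.68 = 20.5414
df = 2
p-value (upper-tail) = 0.00003
At α=0.01: p < α → reject H₀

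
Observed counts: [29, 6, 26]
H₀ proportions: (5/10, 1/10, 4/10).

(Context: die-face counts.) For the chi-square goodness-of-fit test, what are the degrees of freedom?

df = k − 1 = 3 − 1 = 2

degrees of freedom = 2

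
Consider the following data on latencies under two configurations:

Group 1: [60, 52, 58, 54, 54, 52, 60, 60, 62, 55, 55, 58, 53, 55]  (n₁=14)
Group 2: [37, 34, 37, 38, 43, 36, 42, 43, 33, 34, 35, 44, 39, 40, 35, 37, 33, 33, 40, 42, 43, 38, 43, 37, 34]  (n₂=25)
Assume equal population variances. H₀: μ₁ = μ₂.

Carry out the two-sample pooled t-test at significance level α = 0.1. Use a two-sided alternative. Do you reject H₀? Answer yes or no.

reject H₀: yes

x̄₁=56.286, s₁=3.315, n₁=14
x̄₂=38.000, s₂=3.686, n₂=25
s_p² = [13·3.315² + 24·3.686²]/37 = 12.6718
SE = √(s_p²·(1/14+1/25)) = 1.1883
t = (56.286−38.000)/1.1883 = 15.3884
df = 37
p-value (two-sided) = 0.00000
At α=0.1: p < α → reject H₀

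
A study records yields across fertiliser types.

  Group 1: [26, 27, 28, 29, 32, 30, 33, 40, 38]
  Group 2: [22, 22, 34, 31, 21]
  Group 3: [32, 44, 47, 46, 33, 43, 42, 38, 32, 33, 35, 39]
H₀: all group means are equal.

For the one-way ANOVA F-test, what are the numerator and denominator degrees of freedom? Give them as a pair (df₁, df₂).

degrees of freedom = [2, 23]

k = 3 groups, N = 26 total
df = (k−1, N−k) = (3−1, 26−3) = (2, 23)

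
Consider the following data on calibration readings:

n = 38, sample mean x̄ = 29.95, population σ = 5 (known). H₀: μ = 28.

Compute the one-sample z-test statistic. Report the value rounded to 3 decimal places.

SE = σ/√n = 5/√38 = 0.8111
z = (x̄−μ₀)/SE = (29.95−28)/0.8111 = 2.4041

test statistic = 2.404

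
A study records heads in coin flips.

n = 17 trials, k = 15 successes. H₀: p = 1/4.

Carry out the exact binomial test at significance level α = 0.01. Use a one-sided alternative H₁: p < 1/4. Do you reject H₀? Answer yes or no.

Exact binomial: n=17, k=15, p₀=1/4=0.2500
P(X≤15) from Σ C(n,i)·p₀^i·(1−p₀)^(n−i)
p-value (one-sided, H₁ less) = 1.00000
At α=0.01: p ≥ α → fail to reject H₀

reject H₀: no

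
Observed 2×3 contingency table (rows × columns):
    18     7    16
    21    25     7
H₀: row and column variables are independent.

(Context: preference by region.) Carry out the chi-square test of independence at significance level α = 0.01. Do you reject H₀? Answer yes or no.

reject H₀: yes

Row totals [41, 53], col totals [39, 32, 23], n=94
χ² = (18−17.01)²/17.01 + (7−13.96)²/13.96 + (16−10.03)²/10.03 + (21−21.99)²/21.99 + (25−18.04)²/18.04 + (7−12.97)²/12.97 = 12.5501
df = 2
p-value (upper-tail) = 0.00188
At α=0.01: p < α → reject H₀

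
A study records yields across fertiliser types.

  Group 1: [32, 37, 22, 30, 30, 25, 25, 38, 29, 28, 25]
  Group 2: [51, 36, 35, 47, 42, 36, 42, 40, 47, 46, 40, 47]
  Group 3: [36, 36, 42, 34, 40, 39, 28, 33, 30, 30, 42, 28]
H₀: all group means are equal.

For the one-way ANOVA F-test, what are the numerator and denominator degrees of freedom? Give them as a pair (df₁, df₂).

k = 3 groups, N = 35 total
df = (k−1, N−k) = (3−1, 35−3) = (2, 32)

degrees of freedom = [2, 32]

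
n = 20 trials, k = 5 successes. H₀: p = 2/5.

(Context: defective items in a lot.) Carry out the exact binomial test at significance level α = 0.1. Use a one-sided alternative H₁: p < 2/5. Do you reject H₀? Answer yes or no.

Exact binomial: n=20, k=5, p₀=2/5=0.4000
P(X≤5) from Σ C(n,i)·p₀^i·(1−p₀)^(n−i)
p-value (one-sided, H₁ less) = 0.12560
At α=0.1: p ≥ α → fail to reject H₀

reject H₀: no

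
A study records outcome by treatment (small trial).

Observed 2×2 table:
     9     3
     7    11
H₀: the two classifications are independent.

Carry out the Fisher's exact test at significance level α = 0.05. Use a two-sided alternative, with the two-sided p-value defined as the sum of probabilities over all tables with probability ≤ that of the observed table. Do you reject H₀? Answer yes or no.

Margins: r₁=12, r₂=18, c₁=16, c₂=14, n=30
p_obs = C(12,9)·C(18,7)/C(30,16); sum pmf over tables with pmf ≤ p_obs
p-value (two-sided) = 0.07172
At α=0.05: p ≥ α → fail to reject H₀

reject H₀: no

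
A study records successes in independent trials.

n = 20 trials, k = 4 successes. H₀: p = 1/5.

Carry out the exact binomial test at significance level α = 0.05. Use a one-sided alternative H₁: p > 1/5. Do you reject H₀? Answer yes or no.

reject H₀: no

Exact binomial: n=20, k=4, p₀=1/5=0.2000
P(X≥4) from Σ C(n,i)·p₀^i·(1−p₀)^(n−i)
p-value (one-sided, H₁ greater) = 0.58855
At α=0.05: p ≥ α → fail to reject H₀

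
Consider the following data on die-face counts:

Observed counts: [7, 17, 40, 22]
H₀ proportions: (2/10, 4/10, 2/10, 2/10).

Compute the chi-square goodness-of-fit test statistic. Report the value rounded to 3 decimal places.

test statistic = 46.413

n = 86; E_i = n·p_i = [17.20, 34.40, 17.20, 17.20]
χ² = (7−17.20)²/17.20 + (17−34.40)²/34.40 + (40−17.20)²/17.20 + (22−17.20)²/17.20 = 46.4128
df = 3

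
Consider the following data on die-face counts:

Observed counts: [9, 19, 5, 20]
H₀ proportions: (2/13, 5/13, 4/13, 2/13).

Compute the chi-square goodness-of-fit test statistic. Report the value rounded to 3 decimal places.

test statistic = 25.233

n = 53; E_i = n·p_i = [8.15, 20.38, 16.31, 8.15]
χ² = (9−8.15)²/8.15 + (19−20.38)²/20.38 + (5−16.31)²/16.31 + (20−8.15)²/8.15 = 25.2330
df = 3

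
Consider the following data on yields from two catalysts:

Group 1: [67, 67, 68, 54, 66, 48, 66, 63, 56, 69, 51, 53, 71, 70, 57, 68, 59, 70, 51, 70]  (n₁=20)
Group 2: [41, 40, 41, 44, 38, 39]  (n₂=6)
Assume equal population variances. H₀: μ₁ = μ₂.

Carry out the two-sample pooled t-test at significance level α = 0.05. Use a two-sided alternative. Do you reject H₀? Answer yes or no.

x̄₁=62.200, s₁=7.709, n₁=20
x̄₂=40.500, s₂=2.074, n₂=6
s_p² = [19·7.709² + 5·2.074²]/24 = 47.9458
SE = √(s_p²·(1/20+1/6)) = 3.2231
t = (62.200−40.500)/3.2231 = 6.7327
df = 24
p-value (two-sided) = 0.00000
At α=0.05: p < α → reject H₀

reject H₀: yes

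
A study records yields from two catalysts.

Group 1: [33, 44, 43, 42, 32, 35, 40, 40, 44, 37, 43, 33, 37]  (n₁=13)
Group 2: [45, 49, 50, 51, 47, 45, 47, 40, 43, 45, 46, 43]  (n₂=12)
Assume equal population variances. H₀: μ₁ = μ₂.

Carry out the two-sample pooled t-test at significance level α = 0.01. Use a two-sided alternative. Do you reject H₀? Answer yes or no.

reject H₀: yes

x̄₁=38.692, s₁=4.442, n₁=13
x̄₂=45.917, s₂=3.147, n₂=12
s_p² = [12·4.442² + 11·3.147²]/23 = 15.0298
SE = √(s_p²·(1/13+1/12)) = 1.5520
t = (38.692−45.917)/1.5520 = -4.6549
df = 23
p-value (two-sided) = 0.00011
At α=0.01: p < α → reject H₀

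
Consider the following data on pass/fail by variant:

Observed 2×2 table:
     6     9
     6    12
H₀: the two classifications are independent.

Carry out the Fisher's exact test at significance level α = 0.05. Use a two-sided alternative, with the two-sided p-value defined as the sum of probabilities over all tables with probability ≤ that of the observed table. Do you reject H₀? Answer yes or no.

reject H₀: no

Margins: r₁=15, r₂=18, c₁=12, c₂=21, n=33
p_obs = C(15,6)·C(18,6)/C(33,12); sum pmf over tables with pmf ≤ p_obs
p-value (two-sided) = 0.73066
At α=0.05: p ≥ α → fail to reject H₀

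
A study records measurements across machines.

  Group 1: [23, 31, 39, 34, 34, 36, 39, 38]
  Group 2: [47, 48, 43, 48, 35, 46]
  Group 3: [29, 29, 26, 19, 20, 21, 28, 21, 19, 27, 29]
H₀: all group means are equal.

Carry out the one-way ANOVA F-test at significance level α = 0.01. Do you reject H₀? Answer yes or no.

Group means [34.25, 44.50, 24.36], grand mean 32.360
SSB = Σnᵢ(x̄ᵢ−x̄)² = 1616.215; SSW = ΣΣ(x−x̄ᵢ)² = 511.545
MSB = 1616.215/2 = 808.1073; MSW = 511.545/22 = 23.2521
F = MSB/MSW = 34.7542
df = (2, 22)
p-value (upper-tail) = 0.00000
At α=0.01: p < α → reject H₀

reject H₀: yes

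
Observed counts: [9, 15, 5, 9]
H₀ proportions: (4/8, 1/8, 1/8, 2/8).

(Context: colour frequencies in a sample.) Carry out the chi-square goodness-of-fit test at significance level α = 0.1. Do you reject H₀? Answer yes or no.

n = 38; E_i = n·p_i = [19.00, 4.75, 4.75, 9.50]
χ² = (9−19.00)²/19.00 + (15−4.75)²/4.75 + (5−4.75)²/4.75 + (9−9.50)²/9.50 = 27.4211
df = 3
p-value (upper-tail) = 0.00000
At α=0.1: p < α → reject H₀

reject H₀: yes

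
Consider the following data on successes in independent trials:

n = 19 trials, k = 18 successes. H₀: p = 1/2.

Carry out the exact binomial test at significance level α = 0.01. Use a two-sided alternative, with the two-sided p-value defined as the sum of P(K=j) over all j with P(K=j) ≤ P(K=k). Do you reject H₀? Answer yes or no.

reject H₀: yes

Exact binomial: n=19, k=18, p₀=1/2=0.5000
P(X=j) = C(n,j)·p₀^j·(1−p₀)^(n−j); p = Σ P(X=j) over j with P(X=j) ≤ P(X=18)
p-value (two-sided) = 0.00008
At α=0.01: p < α → reject H₀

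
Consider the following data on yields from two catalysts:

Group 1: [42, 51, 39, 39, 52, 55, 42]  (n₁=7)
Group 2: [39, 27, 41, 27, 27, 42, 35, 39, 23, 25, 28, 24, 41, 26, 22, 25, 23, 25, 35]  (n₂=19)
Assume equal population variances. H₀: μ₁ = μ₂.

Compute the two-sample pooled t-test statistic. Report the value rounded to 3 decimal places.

x̄₁=45.714, s₁=6.726, n₁=7
x̄₂=30.211, s₂=7.138, n₂=19
s_p² = [6·6.726² + 18·7.138²]/24 = 49.5244
SE = √(s_p²·(1/7+1/19)) = 3.1115
t = (45.714−30.211)/3.1115 = 4.9827
df = 24

test statistic = 4.983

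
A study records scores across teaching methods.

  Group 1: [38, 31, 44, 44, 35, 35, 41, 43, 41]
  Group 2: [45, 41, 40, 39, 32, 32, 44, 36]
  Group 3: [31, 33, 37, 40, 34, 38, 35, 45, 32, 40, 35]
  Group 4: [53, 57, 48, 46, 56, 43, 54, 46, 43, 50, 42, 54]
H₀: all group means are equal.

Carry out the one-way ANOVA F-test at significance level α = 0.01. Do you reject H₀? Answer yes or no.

reject H₀: yes

Group means [39.11, 38.62, 36.36, 49.33], grand mean 41.325
SSB = Σnᵢ(x̄ᵢ−x̄)² = 1142.799; SSW = ΣΣ(x−x̄ᵢ)² = 833.976
MSB = 1142.799/3 = 380.9330; MSW = 833.976/36 = 23.1660
F = MSB/MSW = 16.4436
df = (3, 36)
p-value (upper-tail) = 0.00000
At α=0.01: p < α → reject H₀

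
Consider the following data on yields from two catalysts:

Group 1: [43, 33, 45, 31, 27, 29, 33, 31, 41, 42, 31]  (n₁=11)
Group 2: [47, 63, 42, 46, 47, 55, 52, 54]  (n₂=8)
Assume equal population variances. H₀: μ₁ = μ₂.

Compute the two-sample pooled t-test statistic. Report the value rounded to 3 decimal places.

x̄₁=35.091, s₁=6.363, n₁=11
x̄₂=50.750, s₂=6.628, n₂=8
s_p² = [10·6.363² + 7·6.628²]/17 = 41.9064
SE = √(s_p²·(1/11+1/8)) = 3.0080
t = (35.091−50.750)/3.0080 = -5.2058
df = 17

test statistic = -5.206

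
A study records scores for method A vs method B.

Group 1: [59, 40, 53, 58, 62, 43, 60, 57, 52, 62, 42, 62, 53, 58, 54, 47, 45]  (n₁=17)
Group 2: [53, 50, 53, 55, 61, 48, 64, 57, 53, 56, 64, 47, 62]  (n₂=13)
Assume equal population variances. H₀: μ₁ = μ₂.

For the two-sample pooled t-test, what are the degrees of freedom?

degrees of freedom = 28

df = n₁ + n₂ − 2 = 17 + 13 − 2 = 28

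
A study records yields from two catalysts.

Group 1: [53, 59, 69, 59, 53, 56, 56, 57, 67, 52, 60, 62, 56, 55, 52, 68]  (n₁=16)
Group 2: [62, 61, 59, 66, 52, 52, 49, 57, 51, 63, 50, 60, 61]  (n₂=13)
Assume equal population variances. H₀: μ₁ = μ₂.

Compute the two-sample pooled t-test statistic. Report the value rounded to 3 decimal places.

test statistic = 0.582

x̄₁=58.375, s₁=5.572, n₁=16
x̄₂=57.154, s₂=5.669, n₂=13
s_p² = [15·5.572² + 12·5.669²]/27 = 31.5349
SE = √(s_p²·(1/16+1/13)) = 2.0968
t = (58.375−57.154)/2.0968 = 0.5824
df = 27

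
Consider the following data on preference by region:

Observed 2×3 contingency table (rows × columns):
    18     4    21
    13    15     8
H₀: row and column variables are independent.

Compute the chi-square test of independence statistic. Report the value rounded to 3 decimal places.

test statistic = 12.480

Row totals [43, 36], col totals [31, 19, 29], n=79
χ² = (18−16.87)²/16.87 + (4−10.34)²/10.34 + (21−15.78)²/15.78 + (13−14.13)²/14.13 + (15−8.66)²/8.66 + (8−13.22)²/13.22 = 12.4802
df = 2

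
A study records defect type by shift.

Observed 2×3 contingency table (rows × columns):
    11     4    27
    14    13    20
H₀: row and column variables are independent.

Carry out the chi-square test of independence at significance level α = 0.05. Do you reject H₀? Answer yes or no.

reject H₀: no

Row totals [42, 47], col totals [25, 17, 47], n=89
χ² = (11−11.80)²/11.80 + (4−8.02)²/8.02 + (27−22.18)²/22.18 + (14−13.20)²/13.20 + (13−8.98)²/8.98 + (20−24.82)²/24.82 = 5.9050
df = 2
p-value (upper-tail) = 0.05221
At α=0.05: p ≥ α → fail to reject H₀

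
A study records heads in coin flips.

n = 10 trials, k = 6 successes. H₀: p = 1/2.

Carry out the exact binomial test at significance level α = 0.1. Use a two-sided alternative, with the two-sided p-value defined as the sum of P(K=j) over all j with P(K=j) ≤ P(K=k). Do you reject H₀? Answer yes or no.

reject H₀: no

Exact binomial: n=10, k=6, p₀=1/2=0.5000
P(X=j) = C(n,j)·p₀^j·(1−p₀)^(n−j); p = Σ P(X=j) over j with P(X=j) ≤ P(X=6)
p-value (two-sided) = 0.75391
At α=0.1: p ≥ α → fail to reject H₀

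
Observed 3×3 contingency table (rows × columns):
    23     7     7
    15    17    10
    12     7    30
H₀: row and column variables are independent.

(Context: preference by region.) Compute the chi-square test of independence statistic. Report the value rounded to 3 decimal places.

Row totals [37, 42, 49], col totals [50, 31, 47], n=128
χ² = (23−14.45)²/14.45 + (7−8.96)²/8.96 + (7−13.59)²/13.59 + (15−16.41)²/16.41 + (17−10.17)²/10.17 + (10−15.42)²/15.42 + (12−19.14)²/19.14 + (7−11.87)²/11.87 + (30−17.99)²/17.99 = 27.9602
df = 4

test statistic = 27.960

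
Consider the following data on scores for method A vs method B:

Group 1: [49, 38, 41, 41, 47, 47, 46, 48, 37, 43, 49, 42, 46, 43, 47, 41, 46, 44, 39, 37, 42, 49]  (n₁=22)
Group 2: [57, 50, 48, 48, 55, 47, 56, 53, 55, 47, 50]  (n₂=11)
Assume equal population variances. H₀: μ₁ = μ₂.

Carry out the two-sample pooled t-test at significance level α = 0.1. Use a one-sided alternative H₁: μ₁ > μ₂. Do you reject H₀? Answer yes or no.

reject H₀: no

x̄₁=43.727, s₁=3.930, n₁=22
x̄₂=51.455, s₂=3.830, n₂=11
s_p² = [21·3.930² + 10·3.830²]/31 = 15.1965
SE = √(s_p²·(1/22+1/11)) = 1.4395
t = (43.727−51.455)/1.4395 = -5.3679
df = 31
p-value (one-sided, H₁ greater) = 1.00000
At α=0.1: p ≥ α → fail to reject H₀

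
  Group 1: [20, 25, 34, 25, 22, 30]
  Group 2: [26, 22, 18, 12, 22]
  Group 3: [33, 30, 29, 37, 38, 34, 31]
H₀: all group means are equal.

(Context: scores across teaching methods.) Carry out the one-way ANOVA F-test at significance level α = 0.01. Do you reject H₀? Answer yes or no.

Group means [26.00, 20.00, 33.14], grand mean 27.111
SSB = Σnᵢ(x̄ᵢ−x̄)² = 514.921; SSW = ΣΣ(x−x̄ᵢ)² = 316.857
MSB = 514.921/2 = 257.4603; MSW = 316.857/15 = 21.1238
F = MSB/MSW = 12.1882
df = (2, 15)
p-value (upper-tail) = 0.00072
At α=0.01: p < α → reject H₀

reject H₀: yes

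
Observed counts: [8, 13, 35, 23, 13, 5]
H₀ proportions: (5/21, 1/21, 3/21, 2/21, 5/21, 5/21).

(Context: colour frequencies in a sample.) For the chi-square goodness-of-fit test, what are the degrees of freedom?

df = k − 1 = 6 − 1 = 5

degrees of freedom = 5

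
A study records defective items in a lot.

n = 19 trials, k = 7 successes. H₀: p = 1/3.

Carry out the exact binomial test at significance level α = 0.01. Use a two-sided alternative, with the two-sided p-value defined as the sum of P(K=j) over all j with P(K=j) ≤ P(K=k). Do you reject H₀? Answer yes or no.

reject H₀: no

Exact binomial: n=19, k=7, p₀=1/3=0.3333
P(X=j) = C(n,j)·p₀^j·(1−p₀)^(n−j); p = Σ P(X=j) over j with P(X=j) ≤ P(X=7)
p-value (two-sided) = 0.80876
At α=0.01: p ≥ α → fail to reject H₀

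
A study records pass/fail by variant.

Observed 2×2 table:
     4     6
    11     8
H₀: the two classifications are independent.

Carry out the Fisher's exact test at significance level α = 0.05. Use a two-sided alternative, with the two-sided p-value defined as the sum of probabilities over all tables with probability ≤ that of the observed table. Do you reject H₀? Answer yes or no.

reject H₀: no

Margins: r₁=10, r₂=19, c₁=15, c₂=14, n=29
p_obs = C(10,4)·C(19,11)/C(29,15); sum pmf over tables with pmf ≤ p_obs
p-value (two-sided) = 0.44973
At α=0.05: p ≥ α → fail to reject H₀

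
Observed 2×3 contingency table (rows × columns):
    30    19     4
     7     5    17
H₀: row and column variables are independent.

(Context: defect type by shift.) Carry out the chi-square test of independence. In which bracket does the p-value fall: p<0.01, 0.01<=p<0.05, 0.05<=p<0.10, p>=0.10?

p-value bracket: p<0.01

Row totals [53, 29], col totals [37, 24, 21], n=82
χ² = (30−23.91)²/23.91 + (19−15.51)²/15.51 + (4−13.57)²/13.57 + (7−13.09)²/13.09 + (5−8.49)²/8.49 + (17−7.43)²/7.43 = 25.6877
df = 2
p-value (upper-tail) = 0.00000
→ bracket: p<0.01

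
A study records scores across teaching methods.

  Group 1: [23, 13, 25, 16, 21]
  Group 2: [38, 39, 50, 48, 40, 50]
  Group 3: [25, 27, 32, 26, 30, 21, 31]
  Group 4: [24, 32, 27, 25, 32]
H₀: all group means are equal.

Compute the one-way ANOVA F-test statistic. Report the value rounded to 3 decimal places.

test statistic = 27.843

Group means [19.60, 44.17, 27.43, 28.00], grand mean 30.217
SSB = Σnᵢ(x̄ᵢ−x̄)² = 1810.165; SSW = ΣΣ(x−x̄ᵢ)² = 411.748
MSB = 1810.165/3 = 603.3885; MSW = 411.748/19 = 21.6709
F = MSB/MSW = 27.8432
df = (3, 19)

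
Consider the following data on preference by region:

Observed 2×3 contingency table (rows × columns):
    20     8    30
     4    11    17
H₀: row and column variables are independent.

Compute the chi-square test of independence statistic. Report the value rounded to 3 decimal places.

test statistic = 7.883

Row totals [58, 32], col totals [24, 19, 47], n=90
χ² = (20−15.47)²/15.47 + (8−12.24)²/12.24 + (30−30.29)²/30.29 + (4−8.53)²/8.53 + (11−6.76)²/6.76 + (17−16.71)²/16.71 = 7.8829
df = 2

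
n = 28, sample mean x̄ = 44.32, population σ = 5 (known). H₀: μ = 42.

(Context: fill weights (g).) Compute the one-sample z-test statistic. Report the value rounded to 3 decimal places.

test statistic = 2.455

SE = σ/√n = 5/√28 = 0.9449
z = (x̄−μ₀)/SE = (44.32−42)/0.9449 = 2.4553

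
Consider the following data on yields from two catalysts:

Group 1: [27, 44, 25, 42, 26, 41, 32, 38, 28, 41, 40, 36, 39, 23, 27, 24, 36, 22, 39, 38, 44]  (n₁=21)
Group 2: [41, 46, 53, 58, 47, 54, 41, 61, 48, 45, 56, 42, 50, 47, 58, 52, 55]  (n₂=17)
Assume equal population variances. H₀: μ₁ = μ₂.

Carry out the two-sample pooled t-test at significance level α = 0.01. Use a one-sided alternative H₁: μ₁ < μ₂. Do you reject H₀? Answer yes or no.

x̄₁=33.905, s₁=7.536, n₁=21
x̄₂=50.235, s₂=6.260, n₂=17
s_p² = [20·7.536² + 16·6.260²]/36 = 48.9686
SE = √(s_p²·(1/21+1/17)) = 2.2831
t = (33.905−50.235)/2.2831 = -7.1529
df = 36
p-value (one-sided, H₁ less) = 0.00000
At α=0.01: p < α → reject H₀

reject H₀: yes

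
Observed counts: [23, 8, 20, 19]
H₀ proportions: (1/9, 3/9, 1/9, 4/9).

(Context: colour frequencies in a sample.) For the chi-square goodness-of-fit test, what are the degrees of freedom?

df = k − 1 = 4 − 1 = 3

degrees of freedom = 3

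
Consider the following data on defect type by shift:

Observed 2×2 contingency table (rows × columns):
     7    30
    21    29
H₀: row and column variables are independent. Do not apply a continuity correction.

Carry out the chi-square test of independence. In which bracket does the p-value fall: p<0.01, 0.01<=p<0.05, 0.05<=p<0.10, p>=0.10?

Row totals [37, 50], col totals [28, 59], n=87
χ² = (7−11.91)²/11.91 + (30−25.09)²/25.09 + (21−16.09)²/16.09 + (29−33.91)²/33.91 = 5.1903
df = 1
p-value (upper-tail) = 0.02271
→ bracket: 0.01<=p<0.05

p-value bracket: 0.01<=p<0.05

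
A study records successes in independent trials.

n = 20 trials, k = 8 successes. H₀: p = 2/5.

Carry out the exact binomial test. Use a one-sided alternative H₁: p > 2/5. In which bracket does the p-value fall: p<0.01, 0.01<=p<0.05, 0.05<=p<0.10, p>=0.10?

Exact binomial: n=20, k=8, p₀=2/5=0.4000
P(X≥8) from Σ C(n,i)·p₀^i·(1−p₀)^(n−i)
p-value (one-sided, H₁ greater) = 0.58411
→ bracket: p>=0.10

p-value bracket: p>=0.10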